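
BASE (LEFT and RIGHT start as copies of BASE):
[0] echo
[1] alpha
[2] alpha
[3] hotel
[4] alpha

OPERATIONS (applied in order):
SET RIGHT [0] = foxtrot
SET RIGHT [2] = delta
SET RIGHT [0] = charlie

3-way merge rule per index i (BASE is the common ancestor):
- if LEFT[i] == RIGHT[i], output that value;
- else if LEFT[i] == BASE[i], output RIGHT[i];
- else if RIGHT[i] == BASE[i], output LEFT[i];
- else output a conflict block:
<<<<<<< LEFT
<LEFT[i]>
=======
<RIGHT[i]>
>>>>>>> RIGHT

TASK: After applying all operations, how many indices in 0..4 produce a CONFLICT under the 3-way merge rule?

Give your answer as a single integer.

Answer: 0

Derivation:
Final LEFT:  [echo, alpha, alpha, hotel, alpha]
Final RIGHT: [charlie, alpha, delta, hotel, alpha]
i=0: L=echo=BASE, R=charlie -> take RIGHT -> charlie
i=1: L=alpha R=alpha -> agree -> alpha
i=2: L=alpha=BASE, R=delta -> take RIGHT -> delta
i=3: L=hotel R=hotel -> agree -> hotel
i=4: L=alpha R=alpha -> agree -> alpha
Conflict count: 0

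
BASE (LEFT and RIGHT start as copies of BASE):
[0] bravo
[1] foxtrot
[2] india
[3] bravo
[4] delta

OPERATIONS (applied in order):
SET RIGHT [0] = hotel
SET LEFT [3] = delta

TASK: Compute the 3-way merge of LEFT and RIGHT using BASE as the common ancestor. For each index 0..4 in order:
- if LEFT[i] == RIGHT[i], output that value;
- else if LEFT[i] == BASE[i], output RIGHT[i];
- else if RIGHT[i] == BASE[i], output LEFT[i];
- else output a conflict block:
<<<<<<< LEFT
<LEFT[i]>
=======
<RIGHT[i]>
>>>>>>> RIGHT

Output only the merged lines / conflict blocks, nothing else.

Final LEFT:  [bravo, foxtrot, india, delta, delta]
Final RIGHT: [hotel, foxtrot, india, bravo, delta]
i=0: L=bravo=BASE, R=hotel -> take RIGHT -> hotel
i=1: L=foxtrot R=foxtrot -> agree -> foxtrot
i=2: L=india R=india -> agree -> india
i=3: L=delta, R=bravo=BASE -> take LEFT -> delta
i=4: L=delta R=delta -> agree -> delta

Answer: hotel
foxtrot
india
delta
delta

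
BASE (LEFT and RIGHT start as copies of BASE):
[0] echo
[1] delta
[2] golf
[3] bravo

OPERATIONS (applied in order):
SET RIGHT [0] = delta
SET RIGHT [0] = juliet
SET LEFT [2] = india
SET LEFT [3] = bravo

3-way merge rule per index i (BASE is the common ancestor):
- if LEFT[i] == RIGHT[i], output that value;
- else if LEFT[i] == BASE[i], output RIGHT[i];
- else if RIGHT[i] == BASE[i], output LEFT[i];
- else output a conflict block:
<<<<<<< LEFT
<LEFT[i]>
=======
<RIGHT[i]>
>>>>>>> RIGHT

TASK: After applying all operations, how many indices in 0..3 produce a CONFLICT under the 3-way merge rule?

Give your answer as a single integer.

Answer: 0

Derivation:
Final LEFT:  [echo, delta, india, bravo]
Final RIGHT: [juliet, delta, golf, bravo]
i=0: L=echo=BASE, R=juliet -> take RIGHT -> juliet
i=1: L=delta R=delta -> agree -> delta
i=2: L=india, R=golf=BASE -> take LEFT -> india
i=3: L=bravo R=bravo -> agree -> bravo
Conflict count: 0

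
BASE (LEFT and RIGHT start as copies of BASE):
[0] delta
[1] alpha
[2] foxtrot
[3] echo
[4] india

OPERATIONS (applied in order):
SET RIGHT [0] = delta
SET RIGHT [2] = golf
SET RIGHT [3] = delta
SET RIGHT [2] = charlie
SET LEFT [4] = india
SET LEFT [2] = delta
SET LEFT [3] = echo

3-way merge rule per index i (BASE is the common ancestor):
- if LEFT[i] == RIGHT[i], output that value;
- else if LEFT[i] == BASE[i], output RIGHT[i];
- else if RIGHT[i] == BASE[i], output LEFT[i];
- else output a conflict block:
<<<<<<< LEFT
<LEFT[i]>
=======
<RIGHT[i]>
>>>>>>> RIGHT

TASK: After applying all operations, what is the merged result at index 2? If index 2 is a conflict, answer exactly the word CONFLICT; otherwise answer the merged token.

Final LEFT:  [delta, alpha, delta, echo, india]
Final RIGHT: [delta, alpha, charlie, delta, india]
i=0: L=delta R=delta -> agree -> delta
i=1: L=alpha R=alpha -> agree -> alpha
i=2: BASE=foxtrot L=delta R=charlie all differ -> CONFLICT
i=3: L=echo=BASE, R=delta -> take RIGHT -> delta
i=4: L=india R=india -> agree -> india
Index 2 -> CONFLICT

Answer: CONFLICT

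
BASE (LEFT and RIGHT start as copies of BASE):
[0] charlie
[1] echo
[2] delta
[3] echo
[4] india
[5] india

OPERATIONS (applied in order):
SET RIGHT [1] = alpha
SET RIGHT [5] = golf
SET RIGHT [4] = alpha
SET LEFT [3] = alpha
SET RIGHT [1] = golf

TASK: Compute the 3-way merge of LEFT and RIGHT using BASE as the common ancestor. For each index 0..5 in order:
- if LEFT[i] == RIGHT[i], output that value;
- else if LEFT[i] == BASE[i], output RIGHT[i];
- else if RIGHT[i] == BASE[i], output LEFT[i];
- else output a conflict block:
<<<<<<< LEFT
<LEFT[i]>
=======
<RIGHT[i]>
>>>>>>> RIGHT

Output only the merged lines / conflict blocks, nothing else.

Answer: charlie
golf
delta
alpha
alpha
golf

Derivation:
Final LEFT:  [charlie, echo, delta, alpha, india, india]
Final RIGHT: [charlie, golf, delta, echo, alpha, golf]
i=0: L=charlie R=charlie -> agree -> charlie
i=1: L=echo=BASE, R=golf -> take RIGHT -> golf
i=2: L=delta R=delta -> agree -> delta
i=3: L=alpha, R=echo=BASE -> take LEFT -> alpha
i=4: L=india=BASE, R=alpha -> take RIGHT -> alpha
i=5: L=india=BASE, R=golf -> take RIGHT -> golf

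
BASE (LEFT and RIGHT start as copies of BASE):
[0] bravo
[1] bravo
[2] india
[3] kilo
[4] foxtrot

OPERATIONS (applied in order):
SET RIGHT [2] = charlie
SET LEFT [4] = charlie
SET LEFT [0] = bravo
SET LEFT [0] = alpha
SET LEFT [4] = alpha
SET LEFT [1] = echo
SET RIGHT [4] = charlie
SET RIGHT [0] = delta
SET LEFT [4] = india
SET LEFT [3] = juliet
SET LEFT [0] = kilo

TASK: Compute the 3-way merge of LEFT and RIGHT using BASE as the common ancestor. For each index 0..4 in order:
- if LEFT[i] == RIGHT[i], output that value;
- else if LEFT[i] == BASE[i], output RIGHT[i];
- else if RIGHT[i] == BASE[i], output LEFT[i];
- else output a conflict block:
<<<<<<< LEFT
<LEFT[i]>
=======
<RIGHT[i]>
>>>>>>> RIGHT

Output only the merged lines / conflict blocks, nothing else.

Final LEFT:  [kilo, echo, india, juliet, india]
Final RIGHT: [delta, bravo, charlie, kilo, charlie]
i=0: BASE=bravo L=kilo R=delta all differ -> CONFLICT
i=1: L=echo, R=bravo=BASE -> take LEFT -> echo
i=2: L=india=BASE, R=charlie -> take RIGHT -> charlie
i=3: L=juliet, R=kilo=BASE -> take LEFT -> juliet
i=4: BASE=foxtrot L=india R=charlie all differ -> CONFLICT

Answer: <<<<<<< LEFT
kilo
=======
delta
>>>>>>> RIGHT
echo
charlie
juliet
<<<<<<< LEFT
india
=======
charlie
>>>>>>> RIGHT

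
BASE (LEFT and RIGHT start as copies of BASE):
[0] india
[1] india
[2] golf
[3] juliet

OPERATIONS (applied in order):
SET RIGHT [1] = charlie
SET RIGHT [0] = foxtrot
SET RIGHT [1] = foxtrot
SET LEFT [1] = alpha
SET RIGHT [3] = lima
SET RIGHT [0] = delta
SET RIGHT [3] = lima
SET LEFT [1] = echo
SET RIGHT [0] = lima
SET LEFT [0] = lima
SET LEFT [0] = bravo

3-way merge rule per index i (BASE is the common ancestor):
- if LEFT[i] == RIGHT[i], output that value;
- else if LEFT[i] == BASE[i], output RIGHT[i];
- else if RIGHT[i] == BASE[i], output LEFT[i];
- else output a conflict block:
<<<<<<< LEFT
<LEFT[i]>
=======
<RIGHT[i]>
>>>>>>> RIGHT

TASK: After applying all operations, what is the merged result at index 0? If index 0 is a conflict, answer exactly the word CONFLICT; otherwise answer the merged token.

Final LEFT:  [bravo, echo, golf, juliet]
Final RIGHT: [lima, foxtrot, golf, lima]
i=0: BASE=india L=bravo R=lima all differ -> CONFLICT
i=1: BASE=india L=echo R=foxtrot all differ -> CONFLICT
i=2: L=golf R=golf -> agree -> golf
i=3: L=juliet=BASE, R=lima -> take RIGHT -> lima
Index 0 -> CONFLICT

Answer: CONFLICT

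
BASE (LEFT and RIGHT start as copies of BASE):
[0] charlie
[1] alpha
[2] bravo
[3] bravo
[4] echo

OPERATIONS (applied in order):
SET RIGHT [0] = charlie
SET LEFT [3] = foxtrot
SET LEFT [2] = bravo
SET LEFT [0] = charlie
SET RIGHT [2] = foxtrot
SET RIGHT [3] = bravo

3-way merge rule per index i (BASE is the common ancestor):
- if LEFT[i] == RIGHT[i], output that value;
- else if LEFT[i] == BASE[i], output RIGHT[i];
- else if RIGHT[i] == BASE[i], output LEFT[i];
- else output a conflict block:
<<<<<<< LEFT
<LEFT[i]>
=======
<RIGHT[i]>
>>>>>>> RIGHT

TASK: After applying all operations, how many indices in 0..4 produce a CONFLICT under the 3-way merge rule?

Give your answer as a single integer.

Final LEFT:  [charlie, alpha, bravo, foxtrot, echo]
Final RIGHT: [charlie, alpha, foxtrot, bravo, echo]
i=0: L=charlie R=charlie -> agree -> charlie
i=1: L=alpha R=alpha -> agree -> alpha
i=2: L=bravo=BASE, R=foxtrot -> take RIGHT -> foxtrot
i=3: L=foxtrot, R=bravo=BASE -> take LEFT -> foxtrot
i=4: L=echo R=echo -> agree -> echo
Conflict count: 0

Answer: 0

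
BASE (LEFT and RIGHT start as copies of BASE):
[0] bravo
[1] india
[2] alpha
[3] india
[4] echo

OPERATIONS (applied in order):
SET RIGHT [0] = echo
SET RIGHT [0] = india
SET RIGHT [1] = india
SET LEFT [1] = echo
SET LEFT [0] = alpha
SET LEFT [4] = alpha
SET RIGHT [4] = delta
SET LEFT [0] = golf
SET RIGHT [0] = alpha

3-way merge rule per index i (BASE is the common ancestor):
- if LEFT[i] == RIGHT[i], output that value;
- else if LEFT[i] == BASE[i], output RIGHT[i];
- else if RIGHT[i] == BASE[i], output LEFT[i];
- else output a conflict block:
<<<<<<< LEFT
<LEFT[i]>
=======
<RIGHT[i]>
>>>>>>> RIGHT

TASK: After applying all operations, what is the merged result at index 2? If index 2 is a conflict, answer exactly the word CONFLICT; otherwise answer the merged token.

Answer: alpha

Derivation:
Final LEFT:  [golf, echo, alpha, india, alpha]
Final RIGHT: [alpha, india, alpha, india, delta]
i=0: BASE=bravo L=golf R=alpha all differ -> CONFLICT
i=1: L=echo, R=india=BASE -> take LEFT -> echo
i=2: L=alpha R=alpha -> agree -> alpha
i=3: L=india R=india -> agree -> india
i=4: BASE=echo L=alpha R=delta all differ -> CONFLICT
Index 2 -> alpha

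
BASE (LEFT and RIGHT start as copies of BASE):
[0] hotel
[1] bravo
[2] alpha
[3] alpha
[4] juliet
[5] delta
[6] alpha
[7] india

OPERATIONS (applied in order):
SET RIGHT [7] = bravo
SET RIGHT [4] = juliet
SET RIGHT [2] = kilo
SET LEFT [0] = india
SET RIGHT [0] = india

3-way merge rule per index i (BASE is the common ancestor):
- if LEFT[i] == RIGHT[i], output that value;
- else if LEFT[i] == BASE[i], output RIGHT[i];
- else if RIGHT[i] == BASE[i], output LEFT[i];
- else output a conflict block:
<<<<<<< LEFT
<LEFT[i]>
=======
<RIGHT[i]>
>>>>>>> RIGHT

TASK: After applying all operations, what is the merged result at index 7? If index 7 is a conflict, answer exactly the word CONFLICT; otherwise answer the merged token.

Final LEFT:  [india, bravo, alpha, alpha, juliet, delta, alpha, india]
Final RIGHT: [india, bravo, kilo, alpha, juliet, delta, alpha, bravo]
i=0: L=india R=india -> agree -> india
i=1: L=bravo R=bravo -> agree -> bravo
i=2: L=alpha=BASE, R=kilo -> take RIGHT -> kilo
i=3: L=alpha R=alpha -> agree -> alpha
i=4: L=juliet R=juliet -> agree -> juliet
i=5: L=delta R=delta -> agree -> delta
i=6: L=alpha R=alpha -> agree -> alpha
i=7: L=india=BASE, R=bravo -> take RIGHT -> bravo
Index 7 -> bravo

Answer: bravo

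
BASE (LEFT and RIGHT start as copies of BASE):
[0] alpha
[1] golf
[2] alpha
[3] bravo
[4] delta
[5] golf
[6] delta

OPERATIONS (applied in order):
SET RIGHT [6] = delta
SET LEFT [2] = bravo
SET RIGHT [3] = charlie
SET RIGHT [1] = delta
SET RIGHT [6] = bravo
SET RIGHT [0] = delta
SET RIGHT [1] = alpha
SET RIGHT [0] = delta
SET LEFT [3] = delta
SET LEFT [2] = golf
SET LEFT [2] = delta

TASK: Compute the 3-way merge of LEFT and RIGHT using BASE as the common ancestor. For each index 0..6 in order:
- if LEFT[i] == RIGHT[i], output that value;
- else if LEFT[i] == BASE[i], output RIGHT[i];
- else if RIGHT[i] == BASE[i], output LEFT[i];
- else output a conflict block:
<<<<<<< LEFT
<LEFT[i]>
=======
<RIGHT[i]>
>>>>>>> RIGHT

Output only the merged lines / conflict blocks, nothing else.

Answer: delta
alpha
delta
<<<<<<< LEFT
delta
=======
charlie
>>>>>>> RIGHT
delta
golf
bravo

Derivation:
Final LEFT:  [alpha, golf, delta, delta, delta, golf, delta]
Final RIGHT: [delta, alpha, alpha, charlie, delta, golf, bravo]
i=0: L=alpha=BASE, R=delta -> take RIGHT -> delta
i=1: L=golf=BASE, R=alpha -> take RIGHT -> alpha
i=2: L=delta, R=alpha=BASE -> take LEFT -> delta
i=3: BASE=bravo L=delta R=charlie all differ -> CONFLICT
i=4: L=delta R=delta -> agree -> delta
i=5: L=golf R=golf -> agree -> golf
i=6: L=delta=BASE, R=bravo -> take RIGHT -> bravo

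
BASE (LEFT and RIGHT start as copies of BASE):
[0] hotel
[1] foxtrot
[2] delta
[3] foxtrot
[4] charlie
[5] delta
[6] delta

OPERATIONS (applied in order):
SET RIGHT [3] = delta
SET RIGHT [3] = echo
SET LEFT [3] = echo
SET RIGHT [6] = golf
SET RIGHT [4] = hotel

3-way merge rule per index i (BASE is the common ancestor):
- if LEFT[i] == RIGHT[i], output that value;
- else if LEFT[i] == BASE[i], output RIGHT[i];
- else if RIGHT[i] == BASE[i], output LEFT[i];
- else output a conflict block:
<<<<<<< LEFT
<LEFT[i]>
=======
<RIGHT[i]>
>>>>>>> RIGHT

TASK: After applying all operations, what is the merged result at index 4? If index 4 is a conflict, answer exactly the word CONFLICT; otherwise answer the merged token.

Answer: hotel

Derivation:
Final LEFT:  [hotel, foxtrot, delta, echo, charlie, delta, delta]
Final RIGHT: [hotel, foxtrot, delta, echo, hotel, delta, golf]
i=0: L=hotel R=hotel -> agree -> hotel
i=1: L=foxtrot R=foxtrot -> agree -> foxtrot
i=2: L=delta R=delta -> agree -> delta
i=3: L=echo R=echo -> agree -> echo
i=4: L=charlie=BASE, R=hotel -> take RIGHT -> hotel
i=5: L=delta R=delta -> agree -> delta
i=6: L=delta=BASE, R=golf -> take RIGHT -> golf
Index 4 -> hotel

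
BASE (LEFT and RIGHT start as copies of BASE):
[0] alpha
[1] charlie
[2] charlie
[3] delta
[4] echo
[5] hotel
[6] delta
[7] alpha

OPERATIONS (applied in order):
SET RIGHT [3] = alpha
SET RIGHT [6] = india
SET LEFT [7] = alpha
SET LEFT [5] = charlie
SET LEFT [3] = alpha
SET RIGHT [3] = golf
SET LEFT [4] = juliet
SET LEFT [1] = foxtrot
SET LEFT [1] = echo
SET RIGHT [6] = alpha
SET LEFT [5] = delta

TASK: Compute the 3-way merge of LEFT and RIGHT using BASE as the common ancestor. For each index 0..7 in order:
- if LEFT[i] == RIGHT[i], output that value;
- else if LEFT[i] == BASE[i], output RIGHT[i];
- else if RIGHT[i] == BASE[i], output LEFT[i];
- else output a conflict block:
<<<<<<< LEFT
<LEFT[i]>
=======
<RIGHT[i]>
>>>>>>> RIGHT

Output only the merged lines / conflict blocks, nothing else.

Final LEFT:  [alpha, echo, charlie, alpha, juliet, delta, delta, alpha]
Final RIGHT: [alpha, charlie, charlie, golf, echo, hotel, alpha, alpha]
i=0: L=alpha R=alpha -> agree -> alpha
i=1: L=echo, R=charlie=BASE -> take LEFT -> echo
i=2: L=charlie R=charlie -> agree -> charlie
i=3: BASE=delta L=alpha R=golf all differ -> CONFLICT
i=4: L=juliet, R=echo=BASE -> take LEFT -> juliet
i=5: L=delta, R=hotel=BASE -> take LEFT -> delta
i=6: L=delta=BASE, R=alpha -> take RIGHT -> alpha
i=7: L=alpha R=alpha -> agree -> alpha

Answer: alpha
echo
charlie
<<<<<<< LEFT
alpha
=======
golf
>>>>>>> RIGHT
juliet
delta
alpha
alpha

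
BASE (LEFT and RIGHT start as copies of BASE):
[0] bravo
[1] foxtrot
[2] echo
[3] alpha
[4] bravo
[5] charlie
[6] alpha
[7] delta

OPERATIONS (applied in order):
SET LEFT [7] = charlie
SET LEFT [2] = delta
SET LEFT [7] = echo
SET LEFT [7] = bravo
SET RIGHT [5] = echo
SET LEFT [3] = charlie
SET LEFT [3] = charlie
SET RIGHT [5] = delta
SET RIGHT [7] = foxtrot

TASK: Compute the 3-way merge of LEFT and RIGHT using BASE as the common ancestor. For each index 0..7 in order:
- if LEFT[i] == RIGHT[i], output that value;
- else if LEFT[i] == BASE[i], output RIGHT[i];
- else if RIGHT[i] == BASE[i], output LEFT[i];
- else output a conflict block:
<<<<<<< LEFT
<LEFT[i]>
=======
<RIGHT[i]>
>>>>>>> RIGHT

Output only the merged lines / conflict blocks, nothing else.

Answer: bravo
foxtrot
delta
charlie
bravo
delta
alpha
<<<<<<< LEFT
bravo
=======
foxtrot
>>>>>>> RIGHT

Derivation:
Final LEFT:  [bravo, foxtrot, delta, charlie, bravo, charlie, alpha, bravo]
Final RIGHT: [bravo, foxtrot, echo, alpha, bravo, delta, alpha, foxtrot]
i=0: L=bravo R=bravo -> agree -> bravo
i=1: L=foxtrot R=foxtrot -> agree -> foxtrot
i=2: L=delta, R=echo=BASE -> take LEFT -> delta
i=3: L=charlie, R=alpha=BASE -> take LEFT -> charlie
i=4: L=bravo R=bravo -> agree -> bravo
i=5: L=charlie=BASE, R=delta -> take RIGHT -> delta
i=6: L=alpha R=alpha -> agree -> alpha
i=7: BASE=delta L=bravo R=foxtrot all differ -> CONFLICT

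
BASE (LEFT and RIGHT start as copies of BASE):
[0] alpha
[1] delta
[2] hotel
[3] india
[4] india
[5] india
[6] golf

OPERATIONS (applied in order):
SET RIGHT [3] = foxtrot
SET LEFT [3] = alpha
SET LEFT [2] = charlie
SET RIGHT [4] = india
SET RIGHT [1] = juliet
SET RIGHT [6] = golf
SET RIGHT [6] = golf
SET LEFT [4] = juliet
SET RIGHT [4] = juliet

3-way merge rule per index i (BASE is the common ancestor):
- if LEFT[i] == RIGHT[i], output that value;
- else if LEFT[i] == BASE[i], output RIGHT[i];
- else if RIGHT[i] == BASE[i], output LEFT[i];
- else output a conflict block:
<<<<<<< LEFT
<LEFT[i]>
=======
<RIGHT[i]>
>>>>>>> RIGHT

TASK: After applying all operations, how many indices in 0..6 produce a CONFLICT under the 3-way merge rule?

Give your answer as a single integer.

Answer: 1

Derivation:
Final LEFT:  [alpha, delta, charlie, alpha, juliet, india, golf]
Final RIGHT: [alpha, juliet, hotel, foxtrot, juliet, india, golf]
i=0: L=alpha R=alpha -> agree -> alpha
i=1: L=delta=BASE, R=juliet -> take RIGHT -> juliet
i=2: L=charlie, R=hotel=BASE -> take LEFT -> charlie
i=3: BASE=india L=alpha R=foxtrot all differ -> CONFLICT
i=4: L=juliet R=juliet -> agree -> juliet
i=5: L=india R=india -> agree -> india
i=6: L=golf R=golf -> agree -> golf
Conflict count: 1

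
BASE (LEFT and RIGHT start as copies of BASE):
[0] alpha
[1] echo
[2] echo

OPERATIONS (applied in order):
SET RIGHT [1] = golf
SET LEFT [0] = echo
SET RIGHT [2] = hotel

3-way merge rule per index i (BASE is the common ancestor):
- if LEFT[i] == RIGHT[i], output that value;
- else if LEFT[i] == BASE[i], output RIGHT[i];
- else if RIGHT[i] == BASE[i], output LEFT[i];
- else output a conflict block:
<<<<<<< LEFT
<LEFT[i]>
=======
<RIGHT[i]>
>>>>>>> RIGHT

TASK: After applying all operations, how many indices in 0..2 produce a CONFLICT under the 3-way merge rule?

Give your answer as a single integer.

Final LEFT:  [echo, echo, echo]
Final RIGHT: [alpha, golf, hotel]
i=0: L=echo, R=alpha=BASE -> take LEFT -> echo
i=1: L=echo=BASE, R=golf -> take RIGHT -> golf
i=2: L=echo=BASE, R=hotel -> take RIGHT -> hotel
Conflict count: 0

Answer: 0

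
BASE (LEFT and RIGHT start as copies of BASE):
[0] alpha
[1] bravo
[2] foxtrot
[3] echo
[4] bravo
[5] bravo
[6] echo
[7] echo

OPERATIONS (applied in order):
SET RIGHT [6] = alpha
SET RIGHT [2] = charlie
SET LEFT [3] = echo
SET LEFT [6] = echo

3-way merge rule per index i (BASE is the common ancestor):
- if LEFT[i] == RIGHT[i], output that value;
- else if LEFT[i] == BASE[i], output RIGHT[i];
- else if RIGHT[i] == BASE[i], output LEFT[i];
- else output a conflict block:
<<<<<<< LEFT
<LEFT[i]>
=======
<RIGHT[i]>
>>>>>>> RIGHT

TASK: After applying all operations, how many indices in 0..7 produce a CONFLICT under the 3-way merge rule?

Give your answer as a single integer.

Answer: 0

Derivation:
Final LEFT:  [alpha, bravo, foxtrot, echo, bravo, bravo, echo, echo]
Final RIGHT: [alpha, bravo, charlie, echo, bravo, bravo, alpha, echo]
i=0: L=alpha R=alpha -> agree -> alpha
i=1: L=bravo R=bravo -> agree -> bravo
i=2: L=foxtrot=BASE, R=charlie -> take RIGHT -> charlie
i=3: L=echo R=echo -> agree -> echo
i=4: L=bravo R=bravo -> agree -> bravo
i=5: L=bravo R=bravo -> agree -> bravo
i=6: L=echo=BASE, R=alpha -> take RIGHT -> alpha
i=7: L=echo R=echo -> agree -> echo
Conflict count: 0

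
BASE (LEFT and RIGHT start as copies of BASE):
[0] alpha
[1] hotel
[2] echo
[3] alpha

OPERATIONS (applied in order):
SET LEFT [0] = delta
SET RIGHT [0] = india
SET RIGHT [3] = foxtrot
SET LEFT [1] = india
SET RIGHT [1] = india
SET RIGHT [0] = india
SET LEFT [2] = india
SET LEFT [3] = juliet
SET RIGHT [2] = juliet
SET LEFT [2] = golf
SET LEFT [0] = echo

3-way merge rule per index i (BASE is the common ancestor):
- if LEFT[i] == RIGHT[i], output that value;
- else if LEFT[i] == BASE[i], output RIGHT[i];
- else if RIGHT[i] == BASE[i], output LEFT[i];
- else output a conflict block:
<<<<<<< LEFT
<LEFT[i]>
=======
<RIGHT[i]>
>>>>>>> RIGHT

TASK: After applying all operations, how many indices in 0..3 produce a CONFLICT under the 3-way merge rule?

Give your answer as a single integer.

Answer: 3

Derivation:
Final LEFT:  [echo, india, golf, juliet]
Final RIGHT: [india, india, juliet, foxtrot]
i=0: BASE=alpha L=echo R=india all differ -> CONFLICT
i=1: L=india R=india -> agree -> india
i=2: BASE=echo L=golf R=juliet all differ -> CONFLICT
i=3: BASE=alpha L=juliet R=foxtrot all differ -> CONFLICT
Conflict count: 3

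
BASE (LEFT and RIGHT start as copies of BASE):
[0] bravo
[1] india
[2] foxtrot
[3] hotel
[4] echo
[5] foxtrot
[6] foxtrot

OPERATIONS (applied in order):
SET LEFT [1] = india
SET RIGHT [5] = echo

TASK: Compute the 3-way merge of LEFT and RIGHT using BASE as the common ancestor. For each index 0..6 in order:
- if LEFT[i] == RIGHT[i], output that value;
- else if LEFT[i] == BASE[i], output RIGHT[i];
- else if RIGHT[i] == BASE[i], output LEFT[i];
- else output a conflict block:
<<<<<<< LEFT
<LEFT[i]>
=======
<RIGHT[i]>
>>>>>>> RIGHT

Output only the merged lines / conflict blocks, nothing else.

Final LEFT:  [bravo, india, foxtrot, hotel, echo, foxtrot, foxtrot]
Final RIGHT: [bravo, india, foxtrot, hotel, echo, echo, foxtrot]
i=0: L=bravo R=bravo -> agree -> bravo
i=1: L=india R=india -> agree -> india
i=2: L=foxtrot R=foxtrot -> agree -> foxtrot
i=3: L=hotel R=hotel -> agree -> hotel
i=4: L=echo R=echo -> agree -> echo
i=5: L=foxtrot=BASE, R=echo -> take RIGHT -> echo
i=6: L=foxtrot R=foxtrot -> agree -> foxtrot

Answer: bravo
india
foxtrot
hotel
echo
echo
foxtrot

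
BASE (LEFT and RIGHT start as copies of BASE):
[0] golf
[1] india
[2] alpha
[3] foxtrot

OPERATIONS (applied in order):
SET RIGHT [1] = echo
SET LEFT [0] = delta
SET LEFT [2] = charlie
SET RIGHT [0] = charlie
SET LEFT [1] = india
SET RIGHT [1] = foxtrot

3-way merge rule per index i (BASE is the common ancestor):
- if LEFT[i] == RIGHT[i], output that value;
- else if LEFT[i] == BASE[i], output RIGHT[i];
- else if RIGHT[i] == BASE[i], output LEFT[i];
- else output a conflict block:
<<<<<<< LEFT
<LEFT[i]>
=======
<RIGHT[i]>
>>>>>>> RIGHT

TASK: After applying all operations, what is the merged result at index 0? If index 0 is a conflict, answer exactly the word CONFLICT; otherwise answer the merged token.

Final LEFT:  [delta, india, charlie, foxtrot]
Final RIGHT: [charlie, foxtrot, alpha, foxtrot]
i=0: BASE=golf L=delta R=charlie all differ -> CONFLICT
i=1: L=india=BASE, R=foxtrot -> take RIGHT -> foxtrot
i=2: L=charlie, R=alpha=BASE -> take LEFT -> charlie
i=3: L=foxtrot R=foxtrot -> agree -> foxtrot
Index 0 -> CONFLICT

Answer: CONFLICT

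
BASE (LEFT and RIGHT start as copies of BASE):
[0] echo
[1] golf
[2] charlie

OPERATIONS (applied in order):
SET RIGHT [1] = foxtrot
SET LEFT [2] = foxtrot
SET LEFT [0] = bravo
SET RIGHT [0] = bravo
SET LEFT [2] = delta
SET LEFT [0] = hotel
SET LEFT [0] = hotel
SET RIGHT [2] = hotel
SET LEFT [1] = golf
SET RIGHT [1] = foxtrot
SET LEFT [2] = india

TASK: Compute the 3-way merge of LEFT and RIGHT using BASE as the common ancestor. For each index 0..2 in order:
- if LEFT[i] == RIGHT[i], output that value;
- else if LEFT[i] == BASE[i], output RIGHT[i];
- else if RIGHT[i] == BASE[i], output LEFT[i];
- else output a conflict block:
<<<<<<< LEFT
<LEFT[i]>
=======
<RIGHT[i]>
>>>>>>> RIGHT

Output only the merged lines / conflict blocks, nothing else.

Final LEFT:  [hotel, golf, india]
Final RIGHT: [bravo, foxtrot, hotel]
i=0: BASE=echo L=hotel R=bravo all differ -> CONFLICT
i=1: L=golf=BASE, R=foxtrot -> take RIGHT -> foxtrot
i=2: BASE=charlie L=india R=hotel all differ -> CONFLICT

Answer: <<<<<<< LEFT
hotel
=======
bravo
>>>>>>> RIGHT
foxtrot
<<<<<<< LEFT
india
=======
hotel
>>>>>>> RIGHT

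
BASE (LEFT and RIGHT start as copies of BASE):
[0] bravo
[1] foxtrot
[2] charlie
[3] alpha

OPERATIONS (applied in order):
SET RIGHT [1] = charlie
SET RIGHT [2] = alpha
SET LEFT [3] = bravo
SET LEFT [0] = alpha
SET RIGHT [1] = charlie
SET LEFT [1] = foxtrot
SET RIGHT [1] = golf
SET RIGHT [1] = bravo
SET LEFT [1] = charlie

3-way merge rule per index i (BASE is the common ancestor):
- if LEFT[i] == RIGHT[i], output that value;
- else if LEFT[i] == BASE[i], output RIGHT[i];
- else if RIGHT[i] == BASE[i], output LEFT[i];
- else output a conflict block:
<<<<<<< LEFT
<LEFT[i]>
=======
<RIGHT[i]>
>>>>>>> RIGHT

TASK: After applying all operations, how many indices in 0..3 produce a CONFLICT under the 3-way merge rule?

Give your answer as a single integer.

Final LEFT:  [alpha, charlie, charlie, bravo]
Final RIGHT: [bravo, bravo, alpha, alpha]
i=0: L=alpha, R=bravo=BASE -> take LEFT -> alpha
i=1: BASE=foxtrot L=charlie R=bravo all differ -> CONFLICT
i=2: L=charlie=BASE, R=alpha -> take RIGHT -> alpha
i=3: L=bravo, R=alpha=BASE -> take LEFT -> bravo
Conflict count: 1

Answer: 1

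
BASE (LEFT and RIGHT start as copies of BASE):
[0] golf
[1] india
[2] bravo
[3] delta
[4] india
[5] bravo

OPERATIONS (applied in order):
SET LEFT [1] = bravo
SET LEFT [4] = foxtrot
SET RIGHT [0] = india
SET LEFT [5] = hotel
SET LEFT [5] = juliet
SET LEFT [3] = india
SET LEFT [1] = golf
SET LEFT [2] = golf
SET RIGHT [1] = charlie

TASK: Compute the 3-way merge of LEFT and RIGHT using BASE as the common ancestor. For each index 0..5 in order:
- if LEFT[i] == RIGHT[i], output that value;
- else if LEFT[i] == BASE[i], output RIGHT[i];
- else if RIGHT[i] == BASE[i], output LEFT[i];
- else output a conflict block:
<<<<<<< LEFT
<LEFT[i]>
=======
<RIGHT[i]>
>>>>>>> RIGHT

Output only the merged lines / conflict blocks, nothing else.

Final LEFT:  [golf, golf, golf, india, foxtrot, juliet]
Final RIGHT: [india, charlie, bravo, delta, india, bravo]
i=0: L=golf=BASE, R=india -> take RIGHT -> india
i=1: BASE=india L=golf R=charlie all differ -> CONFLICT
i=2: L=golf, R=bravo=BASE -> take LEFT -> golf
i=3: L=india, R=delta=BASE -> take LEFT -> india
i=4: L=foxtrot, R=india=BASE -> take LEFT -> foxtrot
i=5: L=juliet, R=bravo=BASE -> take LEFT -> juliet

Answer: india
<<<<<<< LEFT
golf
=======
charlie
>>>>>>> RIGHT
golf
india
foxtrot
juliet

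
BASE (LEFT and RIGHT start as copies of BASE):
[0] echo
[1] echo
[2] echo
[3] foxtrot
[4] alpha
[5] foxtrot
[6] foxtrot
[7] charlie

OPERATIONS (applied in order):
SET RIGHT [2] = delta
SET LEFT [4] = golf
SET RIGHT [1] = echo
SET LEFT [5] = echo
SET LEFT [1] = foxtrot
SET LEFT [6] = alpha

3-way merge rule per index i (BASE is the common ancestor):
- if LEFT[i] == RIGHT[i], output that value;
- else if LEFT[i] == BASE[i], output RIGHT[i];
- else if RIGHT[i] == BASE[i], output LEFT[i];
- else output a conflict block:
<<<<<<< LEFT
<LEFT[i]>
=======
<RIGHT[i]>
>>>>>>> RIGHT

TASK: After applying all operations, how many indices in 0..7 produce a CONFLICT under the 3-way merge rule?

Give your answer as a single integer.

Answer: 0

Derivation:
Final LEFT:  [echo, foxtrot, echo, foxtrot, golf, echo, alpha, charlie]
Final RIGHT: [echo, echo, delta, foxtrot, alpha, foxtrot, foxtrot, charlie]
i=0: L=echo R=echo -> agree -> echo
i=1: L=foxtrot, R=echo=BASE -> take LEFT -> foxtrot
i=2: L=echo=BASE, R=delta -> take RIGHT -> delta
i=3: L=foxtrot R=foxtrot -> agree -> foxtrot
i=4: L=golf, R=alpha=BASE -> take LEFT -> golf
i=5: L=echo, R=foxtrot=BASE -> take LEFT -> echo
i=6: L=alpha, R=foxtrot=BASE -> take LEFT -> alpha
i=7: L=charlie R=charlie -> agree -> charlie
Conflict count: 0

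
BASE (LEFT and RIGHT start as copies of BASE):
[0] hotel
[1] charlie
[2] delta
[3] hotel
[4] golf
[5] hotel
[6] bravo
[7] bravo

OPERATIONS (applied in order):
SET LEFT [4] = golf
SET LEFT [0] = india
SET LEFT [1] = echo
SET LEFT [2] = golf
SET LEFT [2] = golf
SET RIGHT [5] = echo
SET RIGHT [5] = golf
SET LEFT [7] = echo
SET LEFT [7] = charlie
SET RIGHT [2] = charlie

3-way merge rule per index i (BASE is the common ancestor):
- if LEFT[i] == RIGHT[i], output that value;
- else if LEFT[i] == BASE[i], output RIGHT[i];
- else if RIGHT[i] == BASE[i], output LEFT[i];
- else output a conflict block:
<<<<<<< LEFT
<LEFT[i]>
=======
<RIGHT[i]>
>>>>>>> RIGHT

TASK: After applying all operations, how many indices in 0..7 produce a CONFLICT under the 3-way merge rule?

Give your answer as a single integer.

Answer: 1

Derivation:
Final LEFT:  [india, echo, golf, hotel, golf, hotel, bravo, charlie]
Final RIGHT: [hotel, charlie, charlie, hotel, golf, golf, bravo, bravo]
i=0: L=india, R=hotel=BASE -> take LEFT -> india
i=1: L=echo, R=charlie=BASE -> take LEFT -> echo
i=2: BASE=delta L=golf R=charlie all differ -> CONFLICT
i=3: L=hotel R=hotel -> agree -> hotel
i=4: L=golf R=golf -> agree -> golf
i=5: L=hotel=BASE, R=golf -> take RIGHT -> golf
i=6: L=bravo R=bravo -> agree -> bravo
i=7: L=charlie, R=bravo=BASE -> take LEFT -> charlie
Conflict count: 1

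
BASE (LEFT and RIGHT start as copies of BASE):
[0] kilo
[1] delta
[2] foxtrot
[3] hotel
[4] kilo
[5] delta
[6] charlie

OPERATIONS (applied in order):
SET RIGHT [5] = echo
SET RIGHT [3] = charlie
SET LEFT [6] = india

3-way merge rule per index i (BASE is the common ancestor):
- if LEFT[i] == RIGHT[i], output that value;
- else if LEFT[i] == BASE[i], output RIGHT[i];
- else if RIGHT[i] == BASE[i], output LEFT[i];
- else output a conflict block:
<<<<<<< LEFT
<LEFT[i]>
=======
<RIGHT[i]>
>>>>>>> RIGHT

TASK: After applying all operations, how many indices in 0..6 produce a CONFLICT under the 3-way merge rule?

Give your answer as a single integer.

Final LEFT:  [kilo, delta, foxtrot, hotel, kilo, delta, india]
Final RIGHT: [kilo, delta, foxtrot, charlie, kilo, echo, charlie]
i=0: L=kilo R=kilo -> agree -> kilo
i=1: L=delta R=delta -> agree -> delta
i=2: L=foxtrot R=foxtrot -> agree -> foxtrot
i=3: L=hotel=BASE, R=charlie -> take RIGHT -> charlie
i=4: L=kilo R=kilo -> agree -> kilo
i=5: L=delta=BASE, R=echo -> take RIGHT -> echo
i=6: L=india, R=charlie=BASE -> take LEFT -> india
Conflict count: 0

Answer: 0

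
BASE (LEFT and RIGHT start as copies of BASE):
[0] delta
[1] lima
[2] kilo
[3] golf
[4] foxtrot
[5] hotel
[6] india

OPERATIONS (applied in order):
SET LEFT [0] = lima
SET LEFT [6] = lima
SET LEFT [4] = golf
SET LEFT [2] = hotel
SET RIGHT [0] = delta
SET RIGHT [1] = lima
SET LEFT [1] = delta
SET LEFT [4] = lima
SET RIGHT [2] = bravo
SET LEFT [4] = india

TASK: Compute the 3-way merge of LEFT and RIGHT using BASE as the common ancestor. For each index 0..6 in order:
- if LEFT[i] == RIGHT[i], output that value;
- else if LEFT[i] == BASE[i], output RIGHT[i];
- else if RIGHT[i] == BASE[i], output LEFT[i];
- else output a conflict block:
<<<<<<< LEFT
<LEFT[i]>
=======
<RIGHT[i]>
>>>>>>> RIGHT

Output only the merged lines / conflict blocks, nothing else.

Answer: lima
delta
<<<<<<< LEFT
hotel
=======
bravo
>>>>>>> RIGHT
golf
india
hotel
lima

Derivation:
Final LEFT:  [lima, delta, hotel, golf, india, hotel, lima]
Final RIGHT: [delta, lima, bravo, golf, foxtrot, hotel, india]
i=0: L=lima, R=delta=BASE -> take LEFT -> lima
i=1: L=delta, R=lima=BASE -> take LEFT -> delta
i=2: BASE=kilo L=hotel R=bravo all differ -> CONFLICT
i=3: L=golf R=golf -> agree -> golf
i=4: L=india, R=foxtrot=BASE -> take LEFT -> india
i=5: L=hotel R=hotel -> agree -> hotel
i=6: L=lima, R=india=BASE -> take LEFT -> lima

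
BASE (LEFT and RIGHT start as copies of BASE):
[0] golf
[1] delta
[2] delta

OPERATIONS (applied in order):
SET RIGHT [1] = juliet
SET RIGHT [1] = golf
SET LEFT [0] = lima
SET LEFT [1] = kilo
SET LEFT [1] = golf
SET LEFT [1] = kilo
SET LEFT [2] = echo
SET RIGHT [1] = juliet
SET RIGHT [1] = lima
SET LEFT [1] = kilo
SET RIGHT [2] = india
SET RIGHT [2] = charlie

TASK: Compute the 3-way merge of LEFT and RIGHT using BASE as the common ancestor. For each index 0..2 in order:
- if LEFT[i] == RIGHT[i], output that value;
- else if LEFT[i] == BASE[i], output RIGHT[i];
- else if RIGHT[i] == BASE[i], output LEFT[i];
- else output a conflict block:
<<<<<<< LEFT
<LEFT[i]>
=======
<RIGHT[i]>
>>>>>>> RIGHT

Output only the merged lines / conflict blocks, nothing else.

Final LEFT:  [lima, kilo, echo]
Final RIGHT: [golf, lima, charlie]
i=0: L=lima, R=golf=BASE -> take LEFT -> lima
i=1: BASE=delta L=kilo R=lima all differ -> CONFLICT
i=2: BASE=delta L=echo R=charlie all differ -> CONFLICT

Answer: lima
<<<<<<< LEFT
kilo
=======
lima
>>>>>>> RIGHT
<<<<<<< LEFT
echo
=======
charlie
>>>>>>> RIGHT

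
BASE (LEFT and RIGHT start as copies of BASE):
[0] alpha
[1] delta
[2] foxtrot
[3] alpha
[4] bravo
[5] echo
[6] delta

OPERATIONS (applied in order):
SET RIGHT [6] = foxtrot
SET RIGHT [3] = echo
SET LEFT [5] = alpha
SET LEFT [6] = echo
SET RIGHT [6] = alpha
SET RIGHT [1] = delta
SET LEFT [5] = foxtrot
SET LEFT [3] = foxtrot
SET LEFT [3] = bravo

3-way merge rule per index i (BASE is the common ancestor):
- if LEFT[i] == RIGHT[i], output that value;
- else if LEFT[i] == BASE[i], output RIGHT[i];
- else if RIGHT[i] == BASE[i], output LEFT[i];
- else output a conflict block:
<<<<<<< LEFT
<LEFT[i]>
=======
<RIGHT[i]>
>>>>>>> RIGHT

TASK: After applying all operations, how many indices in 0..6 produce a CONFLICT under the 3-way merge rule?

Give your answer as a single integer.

Final LEFT:  [alpha, delta, foxtrot, bravo, bravo, foxtrot, echo]
Final RIGHT: [alpha, delta, foxtrot, echo, bravo, echo, alpha]
i=0: L=alpha R=alpha -> agree -> alpha
i=1: L=delta R=delta -> agree -> delta
i=2: L=foxtrot R=foxtrot -> agree -> foxtrot
i=3: BASE=alpha L=bravo R=echo all differ -> CONFLICT
i=4: L=bravo R=bravo -> agree -> bravo
i=5: L=foxtrot, R=echo=BASE -> take LEFT -> foxtrot
i=6: BASE=delta L=echo R=alpha all differ -> CONFLICT
Conflict count: 2

Answer: 2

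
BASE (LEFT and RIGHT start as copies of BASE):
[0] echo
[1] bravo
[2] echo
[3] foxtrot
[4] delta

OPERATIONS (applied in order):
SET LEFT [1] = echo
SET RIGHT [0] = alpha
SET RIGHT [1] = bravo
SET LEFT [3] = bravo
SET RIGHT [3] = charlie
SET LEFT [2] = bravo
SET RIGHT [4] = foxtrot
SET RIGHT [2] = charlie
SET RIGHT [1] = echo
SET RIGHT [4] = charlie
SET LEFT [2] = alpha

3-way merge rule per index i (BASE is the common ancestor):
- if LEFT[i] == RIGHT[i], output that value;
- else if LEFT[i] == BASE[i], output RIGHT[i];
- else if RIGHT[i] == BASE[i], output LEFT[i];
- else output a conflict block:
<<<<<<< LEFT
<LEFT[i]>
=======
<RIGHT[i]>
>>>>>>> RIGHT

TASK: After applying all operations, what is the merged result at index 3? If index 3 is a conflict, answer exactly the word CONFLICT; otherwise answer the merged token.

Answer: CONFLICT

Derivation:
Final LEFT:  [echo, echo, alpha, bravo, delta]
Final RIGHT: [alpha, echo, charlie, charlie, charlie]
i=0: L=echo=BASE, R=alpha -> take RIGHT -> alpha
i=1: L=echo R=echo -> agree -> echo
i=2: BASE=echo L=alpha R=charlie all differ -> CONFLICT
i=3: BASE=foxtrot L=bravo R=charlie all differ -> CONFLICT
i=4: L=delta=BASE, R=charlie -> take RIGHT -> charlie
Index 3 -> CONFLICT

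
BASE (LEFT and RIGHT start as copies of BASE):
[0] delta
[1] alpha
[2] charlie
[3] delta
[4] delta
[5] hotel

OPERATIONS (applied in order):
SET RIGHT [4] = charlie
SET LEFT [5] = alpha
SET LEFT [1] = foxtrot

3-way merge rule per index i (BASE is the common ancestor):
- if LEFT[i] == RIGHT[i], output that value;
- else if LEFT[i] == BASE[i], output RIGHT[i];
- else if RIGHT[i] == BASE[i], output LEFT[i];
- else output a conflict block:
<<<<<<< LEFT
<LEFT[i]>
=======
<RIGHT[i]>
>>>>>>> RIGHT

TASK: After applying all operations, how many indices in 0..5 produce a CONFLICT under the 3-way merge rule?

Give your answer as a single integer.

Final LEFT:  [delta, foxtrot, charlie, delta, delta, alpha]
Final RIGHT: [delta, alpha, charlie, delta, charlie, hotel]
i=0: L=delta R=delta -> agree -> delta
i=1: L=foxtrot, R=alpha=BASE -> take LEFT -> foxtrot
i=2: L=charlie R=charlie -> agree -> charlie
i=3: L=delta R=delta -> agree -> delta
i=4: L=delta=BASE, R=charlie -> take RIGHT -> charlie
i=5: L=alpha, R=hotel=BASE -> take LEFT -> alpha
Conflict count: 0

Answer: 0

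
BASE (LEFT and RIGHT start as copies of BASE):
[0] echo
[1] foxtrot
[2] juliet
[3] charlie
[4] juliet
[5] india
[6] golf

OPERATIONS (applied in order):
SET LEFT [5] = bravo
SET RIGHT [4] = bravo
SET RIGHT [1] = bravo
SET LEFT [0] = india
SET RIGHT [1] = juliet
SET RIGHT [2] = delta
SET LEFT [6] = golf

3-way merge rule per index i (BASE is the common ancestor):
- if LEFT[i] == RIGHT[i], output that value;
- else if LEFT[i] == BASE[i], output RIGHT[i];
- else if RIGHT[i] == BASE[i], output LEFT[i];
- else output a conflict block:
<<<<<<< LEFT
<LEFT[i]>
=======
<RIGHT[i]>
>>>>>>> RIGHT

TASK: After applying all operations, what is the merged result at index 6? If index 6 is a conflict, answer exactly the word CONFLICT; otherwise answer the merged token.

Final LEFT:  [india, foxtrot, juliet, charlie, juliet, bravo, golf]
Final RIGHT: [echo, juliet, delta, charlie, bravo, india, golf]
i=0: L=india, R=echo=BASE -> take LEFT -> india
i=1: L=foxtrot=BASE, R=juliet -> take RIGHT -> juliet
i=2: L=juliet=BASE, R=delta -> take RIGHT -> delta
i=3: L=charlie R=charlie -> agree -> charlie
i=4: L=juliet=BASE, R=bravo -> take RIGHT -> bravo
i=5: L=bravo, R=india=BASE -> take LEFT -> bravo
i=6: L=golf R=golf -> agree -> golf
Index 6 -> golf

Answer: golf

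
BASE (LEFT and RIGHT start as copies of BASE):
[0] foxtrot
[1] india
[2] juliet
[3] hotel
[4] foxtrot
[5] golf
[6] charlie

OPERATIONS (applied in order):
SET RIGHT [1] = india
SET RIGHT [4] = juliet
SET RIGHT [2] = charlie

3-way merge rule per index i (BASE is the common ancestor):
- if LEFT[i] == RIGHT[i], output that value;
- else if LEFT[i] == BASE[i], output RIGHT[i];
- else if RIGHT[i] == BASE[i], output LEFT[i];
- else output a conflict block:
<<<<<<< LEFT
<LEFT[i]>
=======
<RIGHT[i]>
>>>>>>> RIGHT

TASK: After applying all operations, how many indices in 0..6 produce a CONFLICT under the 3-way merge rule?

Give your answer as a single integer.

Answer: 0

Derivation:
Final LEFT:  [foxtrot, india, juliet, hotel, foxtrot, golf, charlie]
Final RIGHT: [foxtrot, india, charlie, hotel, juliet, golf, charlie]
i=0: L=foxtrot R=foxtrot -> agree -> foxtrot
i=1: L=india R=india -> agree -> india
i=2: L=juliet=BASE, R=charlie -> take RIGHT -> charlie
i=3: L=hotel R=hotel -> agree -> hotel
i=4: L=foxtrot=BASE, R=juliet -> take RIGHT -> juliet
i=5: L=golf R=golf -> agree -> golf
i=6: L=charlie R=charlie -> agree -> charlie
Conflict count: 0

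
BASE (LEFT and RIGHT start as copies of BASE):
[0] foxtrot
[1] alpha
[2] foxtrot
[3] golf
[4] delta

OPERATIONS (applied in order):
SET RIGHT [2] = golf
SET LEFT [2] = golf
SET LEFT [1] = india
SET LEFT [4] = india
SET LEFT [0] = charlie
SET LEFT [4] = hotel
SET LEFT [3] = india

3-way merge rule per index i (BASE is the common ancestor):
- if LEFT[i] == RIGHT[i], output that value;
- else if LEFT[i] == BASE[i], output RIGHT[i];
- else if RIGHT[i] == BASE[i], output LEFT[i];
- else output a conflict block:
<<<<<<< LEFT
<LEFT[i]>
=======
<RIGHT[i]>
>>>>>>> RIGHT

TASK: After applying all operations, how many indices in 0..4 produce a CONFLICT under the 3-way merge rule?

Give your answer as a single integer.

Answer: 0

Derivation:
Final LEFT:  [charlie, india, golf, india, hotel]
Final RIGHT: [foxtrot, alpha, golf, golf, delta]
i=0: L=charlie, R=foxtrot=BASE -> take LEFT -> charlie
i=1: L=india, R=alpha=BASE -> take LEFT -> india
i=2: L=golf R=golf -> agree -> golf
i=3: L=india, R=golf=BASE -> take LEFT -> india
i=4: L=hotel, R=delta=BASE -> take LEFT -> hotel
Conflict count: 0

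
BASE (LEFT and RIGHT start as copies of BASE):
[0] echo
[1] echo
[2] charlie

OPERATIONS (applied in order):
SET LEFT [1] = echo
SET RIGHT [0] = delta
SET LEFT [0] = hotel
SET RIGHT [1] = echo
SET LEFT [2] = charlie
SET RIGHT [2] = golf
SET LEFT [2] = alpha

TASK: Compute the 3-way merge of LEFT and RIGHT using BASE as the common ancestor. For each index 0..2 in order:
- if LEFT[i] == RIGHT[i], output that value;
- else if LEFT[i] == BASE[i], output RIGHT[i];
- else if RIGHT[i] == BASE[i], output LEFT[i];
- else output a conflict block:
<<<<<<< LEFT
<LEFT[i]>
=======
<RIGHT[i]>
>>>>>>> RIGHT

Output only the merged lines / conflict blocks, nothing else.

Final LEFT:  [hotel, echo, alpha]
Final RIGHT: [delta, echo, golf]
i=0: BASE=echo L=hotel R=delta all differ -> CONFLICT
i=1: L=echo R=echo -> agree -> echo
i=2: BASE=charlie L=alpha R=golf all differ -> CONFLICT

Answer: <<<<<<< LEFT
hotel
=======
delta
>>>>>>> RIGHT
echo
<<<<<<< LEFT
alpha
=======
golf
>>>>>>> RIGHT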